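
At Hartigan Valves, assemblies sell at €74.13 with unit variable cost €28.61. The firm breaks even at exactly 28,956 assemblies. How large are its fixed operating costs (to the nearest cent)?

€1,318,077.12

Contribution margin per unit = €74.13 − €28.61 = €45.52.
Since BE = FC / CM, FC = 28,956 × €45.52 = €1,318,077.12.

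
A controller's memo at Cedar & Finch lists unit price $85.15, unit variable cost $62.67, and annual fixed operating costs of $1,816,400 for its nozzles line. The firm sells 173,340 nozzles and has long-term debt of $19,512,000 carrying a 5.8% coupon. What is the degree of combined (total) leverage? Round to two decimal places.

4.11

Total contribution margin = 173,340 × $22.48 = $3,896,683.20.
Subtracting fixed costs: EBIT = $3,896,683.20 − $1,816,400 = $2,080,283.20. Interest = $1,131,696.00.
DOL = $3,896,683.20 ÷ $2,080,283.20 = 1.8732; DFL = $2,080,283.20 ÷ $948,587.20 = 2.1930.
Combined leverage = 1.8732 × 2.1930 = 4.1079.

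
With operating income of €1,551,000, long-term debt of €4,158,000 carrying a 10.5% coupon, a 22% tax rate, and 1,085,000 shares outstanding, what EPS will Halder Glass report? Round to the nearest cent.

Pre-tax income = €1,551,000 − €436,590.00 = €1,114,410.00.
Net income = €1,114,410.00 × (1 − 0.22) = €869,239.80.
Per share: €869,239.80 / 1,085,000 shares = €0.80.

€0.80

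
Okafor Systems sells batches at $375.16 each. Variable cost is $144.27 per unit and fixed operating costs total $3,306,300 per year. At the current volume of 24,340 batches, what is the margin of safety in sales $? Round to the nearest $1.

Each unit contributes $375.16 − $144.27 = $230.89. Break-even units = $3,306,300 ÷ $230.89 = 14,319.81; break-even revenue = 14,319.81 × $375.16 = $5,372,218.41.
Current sales = 24,340 × $375.16 = $9,131,394.40.
Margin of safety = $9,131,394.40 − $5,372,218.41 = $3,759,176.

$3,759,176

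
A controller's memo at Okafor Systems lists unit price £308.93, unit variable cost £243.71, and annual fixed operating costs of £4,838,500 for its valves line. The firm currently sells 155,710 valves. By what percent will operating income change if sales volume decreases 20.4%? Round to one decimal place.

Total contribution margin = 155,710 × £65.22 = £10,155,406.20.
EBIT = £10,155,406.20 − £4,838,500 = £5,316,906.20.
So DOL = total CM / EBIT = £10,155,406.20 / £5,316,906.20 = 1.9100.
%ΔEBIT = DOL × %ΔSales = 1.9100 × -20.4% = -39.0%.

-39.0%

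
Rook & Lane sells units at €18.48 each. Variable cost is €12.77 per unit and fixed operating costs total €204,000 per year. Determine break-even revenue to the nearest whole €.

Contribution margin per unit = €18.48 − €12.77 = €5.71, a CM ratio of €5.71 ÷ €18.48 = 0.3090.
Break-even revenue = fixed costs × price ÷ CM = €204,000 × €18.48 ÷ €5.71 = €660,231.

€660,231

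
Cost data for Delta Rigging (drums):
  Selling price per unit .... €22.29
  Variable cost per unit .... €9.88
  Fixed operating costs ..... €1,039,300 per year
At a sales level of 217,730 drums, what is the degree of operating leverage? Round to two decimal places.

1.63

Total contribution margin = 217,730 × €12.41 = €2,702,029.30.
EBIT = €2,702,029.30 − €1,039,300 = €1,662,729.30.
DOL = contribution ÷ EBIT = €2,702,029.30 ÷ €1,662,729.30 = 1.6251.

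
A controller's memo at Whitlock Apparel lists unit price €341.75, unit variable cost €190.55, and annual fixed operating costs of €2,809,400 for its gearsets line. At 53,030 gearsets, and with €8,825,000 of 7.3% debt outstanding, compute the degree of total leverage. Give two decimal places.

1.76

At 53,030 units, contribution = 53,030 × €151.20 = €8,018,136.00.
Subtracting fixed costs: EBIT = €8,018,136.00 − €2,809,400 = €5,208,736.00. Interest = €644,225.00, so EBIT − I = €4,564,511.00.
Degree of total leverage = total CM / (EBIT − interest) = €8,018,136.00 / €4,564,511.00 = 1.7566.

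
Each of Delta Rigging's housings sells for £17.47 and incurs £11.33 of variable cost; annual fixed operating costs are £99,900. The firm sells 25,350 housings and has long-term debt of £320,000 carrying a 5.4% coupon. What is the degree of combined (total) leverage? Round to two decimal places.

Total contribution margin = 25,350 × £6.14 = £155,649.00.
Subtracting fixed costs: EBIT = £155,649.00 − £99,900 = £55,749.00. Interest = £17,280.00.
DOL = £155,649.00 ÷ £55,749.00 = 2.7920; DFL = £55,749.00 ÷ £38,469.00 = 1.4492.
Combined leverage = 2.7920 × 1.4492 = 4.0462.

4.05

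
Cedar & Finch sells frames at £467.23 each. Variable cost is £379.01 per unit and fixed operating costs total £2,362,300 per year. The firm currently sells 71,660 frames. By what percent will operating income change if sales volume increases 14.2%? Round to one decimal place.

Contribution at this volume is 71,660 × £88.22 = £6,321,845.20.
Operating income = contribution − fixed costs = £6,321,845.20 − £2,362,300 = £3,959,545.20.
So DOL = total CM / EBIT = £6,321,845.20 / £3,959,545.20 = 1.5966.
Operating income changes by 1.5966 × +14.2% = +22.7%.

+22.7%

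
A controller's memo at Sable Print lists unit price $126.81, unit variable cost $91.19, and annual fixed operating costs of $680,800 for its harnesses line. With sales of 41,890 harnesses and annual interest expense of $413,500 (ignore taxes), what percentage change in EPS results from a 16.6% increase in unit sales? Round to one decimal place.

Total contribution margin = 41,890 × $35.62 = $1,492,121.80.
EBIT = $1,492,121.80 − $680,800 = $811,321.80.
Interest = $413,500.00, so EBIT − I = $397,821.80.
Degree of combined leverage = contribution ÷ (EBIT − I) = $1,492,121.80 ÷ $397,821.80 = 3.7507.
EPS therefore changes by 3.7507 × (+16.6%) = +62.3%.

+62.3%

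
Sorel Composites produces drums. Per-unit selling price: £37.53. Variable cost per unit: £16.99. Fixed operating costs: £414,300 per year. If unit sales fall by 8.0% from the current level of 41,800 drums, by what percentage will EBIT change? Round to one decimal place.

-15.5%

At 41,800 units, contribution = 41,800 × £20.54 = £858,572.00.
Subtracting fixed costs: EBIT = £858,572.00 − £414,300 = £444,272.00.
DOL = contribution ÷ EBIT = £858,572.00 ÷ £444,272.00 = 1.9325.
Operating income changes by 1.9325 × -8.0% = -15.5%.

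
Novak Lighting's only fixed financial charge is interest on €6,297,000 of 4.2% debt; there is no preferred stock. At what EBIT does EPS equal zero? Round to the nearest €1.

Annual interest = 4.2% × €6,297,000 = €264,474.00.
Without preferred stock the financial break-even is simply EBIT = interest = €264,474.00.

€264,474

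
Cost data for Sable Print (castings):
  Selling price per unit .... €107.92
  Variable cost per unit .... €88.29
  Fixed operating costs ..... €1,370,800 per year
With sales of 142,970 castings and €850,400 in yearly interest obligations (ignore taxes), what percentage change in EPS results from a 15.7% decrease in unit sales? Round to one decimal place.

-75.3%

At 142,970 units, contribution = 142,970 × €19.63 = €2,806,501.10.
Operating income = contribution − fixed costs = €2,806,501.10 − €1,370,800 = €1,435,701.10.
Interest = €850,400.00, so EBIT − I = €585,301.10.
DCL = total CM / (EBIT − I) = €2,806,501.10 / €585,301.10 = 4.7950.
%ΔEPS = DCL × %ΔSales = 4.7950 × -15.7% = -75.3%.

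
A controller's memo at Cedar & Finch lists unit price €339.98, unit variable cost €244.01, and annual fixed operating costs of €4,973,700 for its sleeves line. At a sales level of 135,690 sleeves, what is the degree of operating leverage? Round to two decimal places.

1.62

Total contribution margin = 135,690 × €95.97 = €13,022,169.30.
Operating income = contribution − fixed costs = €13,022,169.30 − €4,973,700 = €8,048,469.30.
DOL = contribution ÷ EBIT = €13,022,169.30 ÷ €8,048,469.30 = 1.6180.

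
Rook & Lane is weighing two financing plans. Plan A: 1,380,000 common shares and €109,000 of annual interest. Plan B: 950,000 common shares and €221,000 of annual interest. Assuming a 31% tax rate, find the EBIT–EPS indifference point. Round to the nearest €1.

At indifference, (EBIT − 109,000)(1 − t)/1,380,000 = (EBIT − 221,000)(1 − t)/950,000.
Cancelling (1 − t) and cross-multiplying: 950,000·(EBIT − 109,000) = 1,380,000·(EBIT − 221,000).
EBIT × (1,380,000 − 950,000) = 221,000 × 1,380,000 − 109,000 × 950,000 = 201,430,000,000, so EBIT = 201,430,000,000 ÷ 430,000 = 468,441.86.

€468,442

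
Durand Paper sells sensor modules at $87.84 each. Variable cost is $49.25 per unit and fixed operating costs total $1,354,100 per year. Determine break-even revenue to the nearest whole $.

CM per unit = $87.84 − $49.25 = $38.59; CM ratio = $38.59 / $87.84 = 0.4393.
Break-even revenue = fixed costs × price ÷ CM = $1,354,100 × $87.84 ÷ $38.59 = $3,082,253.

$3,082,253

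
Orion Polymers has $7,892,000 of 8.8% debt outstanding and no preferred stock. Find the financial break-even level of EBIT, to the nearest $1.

$694,496

Annual interest = 8.8% × $7,892,000 = $694,496.00.
Without preferred stock the financial break-even is simply EBIT = interest = $694,496.00.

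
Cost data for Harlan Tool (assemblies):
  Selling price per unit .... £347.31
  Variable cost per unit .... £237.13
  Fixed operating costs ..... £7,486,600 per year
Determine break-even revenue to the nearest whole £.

Contribution margin per unit = £347.31 − £237.13 = £110.18, a CM ratio of £110.18 ÷ £347.31 = 0.3172.
Break-even revenue = fixed costs × price ÷ CM = £7,486,600 × £347.31 ÷ £110.18 = £23,599,302.

£23,599,302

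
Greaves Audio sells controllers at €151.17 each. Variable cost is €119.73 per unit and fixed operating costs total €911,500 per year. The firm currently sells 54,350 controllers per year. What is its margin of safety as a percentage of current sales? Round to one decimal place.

46.7%

Unit CM = price − variable cost = €151.17 − €119.73 = €31.44. Break-even units = €911,500 ÷ €31.44 = 28,991.73; break-even revenue = 28,991.73 × €151.17 = €4,382,679.87.
Current sales = 54,350 × €151.17 = €8,216,089.50.
Margin of safety = (€8,216,089.50 − €4,382,679.87) ÷ €8,216,089.50 = 46.7%.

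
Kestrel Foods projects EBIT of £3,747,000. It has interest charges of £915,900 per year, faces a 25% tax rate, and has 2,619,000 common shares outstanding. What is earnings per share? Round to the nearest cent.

Pre-tax income = £3,747,000 − £915,900.00 = £2,831,100.00.
Net income = £2,831,100.00 × (1 − 0.25) = £2,123,325.00.
EPS = £2,123,325.00 ÷ 2,619,000 = £0.81.

£0.81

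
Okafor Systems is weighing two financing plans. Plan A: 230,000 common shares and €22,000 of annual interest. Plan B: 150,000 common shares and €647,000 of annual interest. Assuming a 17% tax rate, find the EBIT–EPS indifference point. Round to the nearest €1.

€1,818,875

Set EPS_A = EPS_B: (EBIT − €22,000)(1 − 0.17) ÷ 230,000 = (EBIT − €647,000)(1 − 0.17) ÷ 150,000.
Cancelling (1 − t) and cross-multiplying: 150,000·(EBIT − 22,000) = 230,000·(EBIT − 647,000).
Solving, EBIT = (647,000·230,000 − 22,000·150,000) / (230,000 − 150,000) = 145,510,000,000 / 80,000 = 1,818,875.00.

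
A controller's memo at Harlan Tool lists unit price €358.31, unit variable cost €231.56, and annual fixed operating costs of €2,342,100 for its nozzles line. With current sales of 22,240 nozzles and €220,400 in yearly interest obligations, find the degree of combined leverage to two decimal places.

10.99

Total contribution margin = 22,240 × €126.75 = €2,818,920.00.
Operating income = contribution − fixed costs = €2,818,920.00 − €2,342,100 = €476,820.00. Interest = €220,400.00, so EBIT − I = €256,420.00.
Degree of total leverage = total CM / (EBIT − interest) = €2,818,920.00 / €256,420.00 = 10.9934.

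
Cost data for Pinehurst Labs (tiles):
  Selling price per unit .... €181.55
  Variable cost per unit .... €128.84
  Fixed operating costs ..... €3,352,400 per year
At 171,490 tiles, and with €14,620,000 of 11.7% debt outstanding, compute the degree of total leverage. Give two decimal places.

2.27

Contribution at this volume is 171,490 × €52.71 = €9,039,237.90.
Subtracting fixed costs: EBIT = €9,039,237.90 − €3,352,400 = €5,686,837.90. Interest = €1,710,540.00.
DOL = €9,039,237.90 ÷ €5,686,837.90 = 1.5895; DFL = €5,686,837.90 ÷ €3,976,297.90 = 1.4302.
DCL = DOL × DFL = 1.5895 × 1.4302 = 2.2733.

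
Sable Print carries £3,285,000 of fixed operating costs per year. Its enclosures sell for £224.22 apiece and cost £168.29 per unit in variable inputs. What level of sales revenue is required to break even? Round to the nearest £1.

£13,169,367

CM per unit = £224.22 − £168.29 = £55.93; CM ratio = £55.93 / £224.22 = 0.2494.
Break-even revenue = fixed costs × price ÷ CM = £3,285,000 × £224.22 ÷ £55.93 = £13,169,367.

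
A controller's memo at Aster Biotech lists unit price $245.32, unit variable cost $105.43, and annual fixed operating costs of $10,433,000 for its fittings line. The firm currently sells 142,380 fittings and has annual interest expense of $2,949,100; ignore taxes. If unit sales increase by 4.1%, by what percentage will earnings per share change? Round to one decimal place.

Total contribution margin = 142,380 × $139.89 = $19,917,538.20.
Operating income = contribution − fixed costs = $19,917,538.20 − $10,433,000 = $9,484,538.20.
After interest of $2,949,100.00, pre-tax earnings = $6,535,438.20.
Degree of combined leverage = contribution ÷ (EBIT − I) = $19,917,538.20 ÷ $6,535,438.20 = 3.0476.
%ΔEPS = DCL × %ΔSales = 3.0476 × +4.1% = +12.5%.

+12.5%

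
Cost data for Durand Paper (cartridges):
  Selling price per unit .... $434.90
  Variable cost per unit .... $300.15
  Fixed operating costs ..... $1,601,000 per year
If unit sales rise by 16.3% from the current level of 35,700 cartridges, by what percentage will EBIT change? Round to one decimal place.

At 35,700 units, contribution = 35,700 × $134.75 = $4,810,575.00.
Operating income = contribution − fixed costs = $4,810,575.00 − $1,601,000 = $3,209,575.00.
So DOL = total CM / EBIT = $4,810,575.00 / $3,209,575.00 = 1.4988.
So EBIT moves 1.4988 × (+16.3%) = +24.4%.

+24.4%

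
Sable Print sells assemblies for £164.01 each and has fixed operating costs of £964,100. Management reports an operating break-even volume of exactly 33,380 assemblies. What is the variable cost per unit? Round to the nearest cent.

At break-even, FC = Q × (P − VC), so P − VC = £964,100 ÷ 33,380 = £28.8826.
Variable cost per unit = £164.01 − £28.8826 = £135.13.

£135.13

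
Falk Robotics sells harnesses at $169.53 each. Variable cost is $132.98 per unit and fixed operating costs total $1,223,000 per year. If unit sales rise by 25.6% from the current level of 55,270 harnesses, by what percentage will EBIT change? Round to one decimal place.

+64.9%

At 55,270 units, contribution = 55,270 × $36.55 = $2,020,118.50.
Subtracting fixed costs: EBIT = $2,020,118.50 − $1,223,000 = $797,118.50.
Degree of operating leverage = $2,020,118.50 / $797,118.50 = 2.5343.
Operating income changes by 2.5343 × +25.6% = +64.9%.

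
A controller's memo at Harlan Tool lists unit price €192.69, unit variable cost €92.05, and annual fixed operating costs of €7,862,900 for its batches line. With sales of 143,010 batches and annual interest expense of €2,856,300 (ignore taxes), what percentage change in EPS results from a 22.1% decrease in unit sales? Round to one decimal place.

Contribution at this volume is 143,010 × €100.64 = €14,392,526.40.
EBIT = €14,392,526.40 − €7,862,900 = €6,529,626.40.
After interest of €2,856,300.00, pre-tax earnings = €3,673,326.40.
Degree of combined leverage = contribution ÷ (EBIT − I) = €14,392,526.40 ÷ €3,673,326.40 = 3.9181.
%ΔEPS = DCL × %ΔSales = 3.9181 × -22.1% = -86.6%.

-86.6%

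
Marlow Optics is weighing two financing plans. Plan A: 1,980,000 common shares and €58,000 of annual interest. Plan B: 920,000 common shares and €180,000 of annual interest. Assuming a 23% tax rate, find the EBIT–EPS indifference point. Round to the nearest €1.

€285,887

At indifference, (EBIT − 58,000)(1 − t)/1,980,000 = (EBIT − 180,000)(1 − t)/920,000.
The (1 − t) factor cancels: (EBIT − 58,000) × 920,000 = (EBIT − 180,000) × 1,980,000.
EBIT × (1,980,000 − 920,000) = 180,000 × 1,980,000 − 58,000 × 920,000 = 303,040,000,000, so EBIT = 303,040,000,000 ÷ 1,060,000 = 285,886.79.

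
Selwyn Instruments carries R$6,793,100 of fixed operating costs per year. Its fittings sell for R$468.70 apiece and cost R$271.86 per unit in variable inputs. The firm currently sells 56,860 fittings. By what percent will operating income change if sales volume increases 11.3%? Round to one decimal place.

+28.7%

Contribution at this volume is 56,860 × R$196.84 = R$11,192,322.40.
EBIT = R$11,192,322.40 − R$6,793,100 = R$4,399,222.40.
So DOL = total CM / EBIT = R$11,192,322.40 / R$4,399,222.40 = 2.5442.
Operating income changes by 2.5442 × +11.3% = +28.7%.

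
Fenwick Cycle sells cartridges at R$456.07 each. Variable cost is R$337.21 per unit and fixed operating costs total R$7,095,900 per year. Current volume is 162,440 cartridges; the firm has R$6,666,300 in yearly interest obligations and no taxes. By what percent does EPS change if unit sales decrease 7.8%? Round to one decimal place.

-27.2%

Total contribution margin = 162,440 × R$118.86 = R$19,307,618.40.
EBIT = R$19,307,618.40 − R$7,095,900 = R$12,211,718.40.
Interest = R$6,666,300.00, so EBIT − I = R$5,545,418.40.
DCL = total CM / (EBIT − I) = R$19,307,618.40 / R$5,545,418.40 = 3.4817.
%ΔEPS = DCL × %ΔSales = 3.4817 × -7.8% = -27.2%.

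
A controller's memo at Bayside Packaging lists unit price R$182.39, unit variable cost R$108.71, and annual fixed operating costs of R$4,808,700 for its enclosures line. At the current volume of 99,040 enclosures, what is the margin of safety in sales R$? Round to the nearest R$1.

Contribution margin per unit = R$182.39 − R$108.71 = R$73.68. Break-even units = R$4,808,700 ÷ R$73.68 = 65,264.66; break-even revenue = 65,264.66 × R$182.39 = R$11,903,620.97.
Actual sales revenue = 99,040 × R$182.39 = R$18,063,905.60.
Margin of safety = R$18,063,905.60 − R$11,903,620.97 = R$6,160,285.

R$6,160,285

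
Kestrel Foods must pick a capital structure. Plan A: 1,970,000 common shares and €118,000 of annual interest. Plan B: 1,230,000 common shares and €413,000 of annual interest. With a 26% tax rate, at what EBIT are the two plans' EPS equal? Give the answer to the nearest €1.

At indifference, (EBIT − 118,000)(1 − t)/1,970,000 = (EBIT − 413,000)(1 − t)/1,230,000.
The (1 − t) factor cancels: (EBIT − 118,000) × 1,230,000 = (EBIT − 413,000) × 1,970,000.
EBIT × (1,970,000 − 1,230,000) = 413,000 × 1,970,000 − 118,000 × 1,230,000 = 668,470,000,000, so EBIT = 668,470,000,000 ÷ 740,000 = 903,337.84.

€903,338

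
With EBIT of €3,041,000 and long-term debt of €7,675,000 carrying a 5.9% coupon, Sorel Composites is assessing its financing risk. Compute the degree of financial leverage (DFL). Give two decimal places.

1.17

Interest = €452,825.00.
DFL = EBIT ÷ (EBIT − I) = €3,041,000 ÷ (€3,041,000 − €452,825.00) = €3,041,000 ÷ €2,588,175.00 = 1.1750.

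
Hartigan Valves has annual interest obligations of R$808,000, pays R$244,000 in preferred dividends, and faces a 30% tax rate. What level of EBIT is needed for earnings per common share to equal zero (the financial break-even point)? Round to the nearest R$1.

R$1,156,571

Grossing the preferred dividend up to pre-tax terms: R$244,000 / (1 − 0.30) = R$348,571.43.
Financial break-even EBIT = interest + D_p ÷ (1 − t) = R$808,000 + R$348,571.43 = R$1,156,571.43.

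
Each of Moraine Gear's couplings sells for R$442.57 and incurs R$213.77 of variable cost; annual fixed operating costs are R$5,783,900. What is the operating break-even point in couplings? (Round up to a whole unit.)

Each unit contributes R$442.57 − R$213.77 = R$228.80.
Break-even Q = R$5,783,900 / R$228.80 = 25,279.28 → 25,280 couplings.

25,280 couplings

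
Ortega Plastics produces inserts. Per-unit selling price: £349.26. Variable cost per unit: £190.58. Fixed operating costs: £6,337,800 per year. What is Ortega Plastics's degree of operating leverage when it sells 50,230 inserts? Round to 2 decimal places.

4.88

At 50,230 units, contribution = 50,230 × £158.68 = £7,970,496.40.
Subtracting fixed costs: EBIT = £7,970,496.40 − £6,337,800 = £1,632,696.40.
DOL = contribution ÷ EBIT = £7,970,496.40 ÷ £1,632,696.40 = 4.8818.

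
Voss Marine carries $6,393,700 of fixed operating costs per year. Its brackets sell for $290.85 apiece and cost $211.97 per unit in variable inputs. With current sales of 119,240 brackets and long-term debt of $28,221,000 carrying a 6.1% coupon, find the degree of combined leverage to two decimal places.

At 119,240 units, contribution = 119,240 × $78.88 = $9,405,651.20.
Operating income = contribution − fixed costs = $9,405,651.20 − $6,393,700 = $3,011,951.20. Interest = $1,721,481.00.
DOL = $9,405,651.20 ÷ $3,011,951.20 = 3.1228; DFL = $3,011,951.20 ÷ $1,290,470.20 = 2.3340.
Combined leverage = 3.1228 × 2.3340 = 7.2886.

7.29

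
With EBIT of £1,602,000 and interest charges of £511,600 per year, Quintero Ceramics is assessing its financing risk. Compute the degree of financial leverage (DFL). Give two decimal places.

1.47

Annual interest charges come to £511,600.00.
Degree of financial leverage = EBIT / (EBIT − interest) = £1,602,000 / £1,090,400.00 = 1.4692.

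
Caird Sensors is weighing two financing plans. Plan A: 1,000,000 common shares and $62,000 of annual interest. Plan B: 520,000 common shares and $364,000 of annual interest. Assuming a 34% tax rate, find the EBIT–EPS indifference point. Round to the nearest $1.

Set EPS_A = EPS_B: (EBIT − $62,000)(1 − 0.34) ÷ 1,000,000 = (EBIT − $364,000)(1 − 0.34) ÷ 520,000.
Cancelling (1 − t) and cross-multiplying: 520,000·(EBIT − 62,000) = 1,000,000·(EBIT − 364,000).
Solving, EBIT = (364,000·1,000,000 − 62,000·520,000) / (1,000,000 − 520,000) = 331,760,000,000 / 480,000 = 691,166.67.

$691,167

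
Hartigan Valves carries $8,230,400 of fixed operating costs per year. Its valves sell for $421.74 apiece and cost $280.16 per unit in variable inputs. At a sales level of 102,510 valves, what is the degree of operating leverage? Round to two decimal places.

Total contribution margin = 102,510 × $141.58 = $14,513,365.80.
Operating income = contribution − fixed costs = $14,513,365.80 − $8,230,400 = $6,282,965.80.
So DOL = total CM / EBIT = $14,513,365.80 / $6,282,965.80 = 2.3100.

2.31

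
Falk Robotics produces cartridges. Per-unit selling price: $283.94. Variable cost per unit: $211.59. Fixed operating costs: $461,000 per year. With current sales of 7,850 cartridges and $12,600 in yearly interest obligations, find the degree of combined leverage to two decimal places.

6.02

At 7,850 units, contribution = 7,850 × $72.35 = $567,947.50.
EBIT = $567,947.50 − $461,000 = $106,947.50. Interest = $12,600.00, so EBIT − I = $94,347.50.
DCL = contribution ÷ (EBIT − I) = $567,947.50 ÷ $94,347.50 = 6.0197.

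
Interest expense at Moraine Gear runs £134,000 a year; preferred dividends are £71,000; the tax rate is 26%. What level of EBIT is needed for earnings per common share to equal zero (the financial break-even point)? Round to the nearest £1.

Grossing the preferred dividend up to pre-tax terms: £71,000 / (1 − 0.26) = £95,945.95.
EPS = 0 when EBIT covers interest plus the pre-tax preferred burden: £134,000 + £95,945.95 = £229,945.95.

£229,946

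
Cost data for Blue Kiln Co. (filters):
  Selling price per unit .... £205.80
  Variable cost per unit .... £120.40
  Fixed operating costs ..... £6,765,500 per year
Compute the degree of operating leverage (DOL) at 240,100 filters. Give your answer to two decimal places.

1.49

At 240,100 units, contribution = 240,100 × £85.40 = £20,504,540.00.
Operating income = contribution − fixed costs = £20,504,540.00 − £6,765,500 = £13,739,040.00.
DOL = contribution ÷ EBIT = £20,504,540.00 ÷ £13,739,040.00 = 1.4924.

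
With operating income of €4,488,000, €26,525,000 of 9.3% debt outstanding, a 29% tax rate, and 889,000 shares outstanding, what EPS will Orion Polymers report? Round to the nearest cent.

Pre-tax income = €4,488,000 − €2,466,825.00 = €2,021,175.00.
After tax at 29%: net income = €2,021,175.00 × 0.71 = €1,435,034.25.
EPS = €1,435,034.25 ÷ 889,000 = €1.61.

€1.61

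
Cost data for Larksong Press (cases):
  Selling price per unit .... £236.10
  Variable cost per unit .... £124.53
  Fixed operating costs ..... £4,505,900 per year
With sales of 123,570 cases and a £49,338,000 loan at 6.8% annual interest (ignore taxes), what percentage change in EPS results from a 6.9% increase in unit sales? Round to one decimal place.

Total contribution margin = 123,570 × £111.57 = £13,786,704.90.
Operating income = contribution − fixed costs = £13,786,704.90 − £4,505,900 = £9,280,804.90.
Interest = £3,354,984.00, so EBIT − I = £5,925,820.90.
DCL = total CM / (EBIT − I) = £13,786,704.90 / £5,925,820.90 = 2.3265.
EPS therefore changes by 2.3265 × (+6.9%) = +16.1%.

+16.1%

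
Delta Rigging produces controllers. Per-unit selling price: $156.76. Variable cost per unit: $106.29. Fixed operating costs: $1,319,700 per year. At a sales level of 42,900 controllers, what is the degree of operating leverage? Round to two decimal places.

Total contribution margin = 42,900 × $50.47 = $2,165,163.00.
Operating income = contribution − fixed costs = $2,165,163.00 − $1,319,700 = $845,463.00.
DOL = contribution ÷ EBIT = $2,165,163.00 ÷ $845,463.00 = 2.5609.

2.56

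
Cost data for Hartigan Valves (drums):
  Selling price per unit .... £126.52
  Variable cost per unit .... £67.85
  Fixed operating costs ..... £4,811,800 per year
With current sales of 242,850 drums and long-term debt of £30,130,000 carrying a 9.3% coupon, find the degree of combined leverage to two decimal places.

Contribution at this volume is 242,850 × £58.67 = £14,248,009.50.
Operating income = contribution − fixed costs = £14,248,009.50 − £4,811,800 = £9,436,209.50. Interest = £2,802,090.00.
DOL = £14,248,009.50 ÷ £9,436,209.50 = 1.5099; DFL = £9,436,209.50 ÷ £6,634,119.50 = 1.4224.
DCL = DOL × DFL = 1.5099 × 1.4224 = 2.1477.

2.15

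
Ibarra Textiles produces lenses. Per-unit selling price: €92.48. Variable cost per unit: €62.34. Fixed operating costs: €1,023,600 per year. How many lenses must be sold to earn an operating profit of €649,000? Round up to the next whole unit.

55,495 lenses

Contribution margin per unit = €92.48 − €62.34 = €30.14.
Need Q such that Q × €30.14 − €1,023,600 = €649,000, i.e. Q = €1,672,600 / €30.14 = 55,494.36 → 55,495.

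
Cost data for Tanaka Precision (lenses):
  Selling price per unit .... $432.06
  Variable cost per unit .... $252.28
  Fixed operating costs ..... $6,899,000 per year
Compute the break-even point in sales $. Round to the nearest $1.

CM per unit = $432.06 − $252.28 = $179.78; CM ratio = $179.78 / $432.06 = 0.4161.
Break-even revenue = fixed costs × price ÷ CM = $6,899,000 × $432.06 ÷ $179.78 = $16,580,164.

$16,580,164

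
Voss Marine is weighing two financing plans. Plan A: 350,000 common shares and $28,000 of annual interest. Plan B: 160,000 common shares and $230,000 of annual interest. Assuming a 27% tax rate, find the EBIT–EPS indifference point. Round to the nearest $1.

At indifference, (EBIT − 28,000)(1 − t)/350,000 = (EBIT − 230,000)(1 − t)/160,000.
The (1 − t) factor cancels: (EBIT − 28,000) × 160,000 = (EBIT − 230,000) × 350,000.
Solving, EBIT = (230,000·350,000 − 28,000·160,000) / (350,000 − 160,000) = 76,020,000,000 / 190,000 = 400,105.26.

$400,105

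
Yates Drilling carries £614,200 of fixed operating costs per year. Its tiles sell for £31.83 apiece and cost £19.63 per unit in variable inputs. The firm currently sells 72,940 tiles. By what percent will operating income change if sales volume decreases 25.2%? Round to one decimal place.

Contribution at this volume is 72,940 × £12.20 = £889,868.00.
Subtracting fixed costs: EBIT = £889,868.00 − £614,200 = £275,668.00.
DOL = contribution ÷ EBIT = £889,868.00 ÷ £275,668.00 = 3.2280.
%ΔEBIT = DOL × %ΔSales = 3.2280 × -25.2% = -81.3%.

-81.3%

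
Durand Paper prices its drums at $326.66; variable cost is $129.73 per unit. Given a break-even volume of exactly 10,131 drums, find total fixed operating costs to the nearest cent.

Unit CM = price − variable cost = $326.66 − $129.73 = $196.93.
Fixed costs = break-even units × CM = 10,131 × $196.93 = $1,995,097.83.

$1,995,097.83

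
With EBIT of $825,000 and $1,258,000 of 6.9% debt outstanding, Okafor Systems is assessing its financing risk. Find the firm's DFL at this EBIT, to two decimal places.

Interest = $86,802.00.
DFL = EBIT ÷ (EBIT − I) = $825,000 ÷ ($825,000 − $86,802.00) = $825,000 ÷ $738,198.00 = 1.1176.

1.12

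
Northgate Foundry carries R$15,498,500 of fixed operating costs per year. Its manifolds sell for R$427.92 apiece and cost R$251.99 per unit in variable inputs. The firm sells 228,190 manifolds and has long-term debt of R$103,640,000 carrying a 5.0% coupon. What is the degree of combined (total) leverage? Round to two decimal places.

2.06

Contribution at this volume is 228,190 × R$175.93 = R$40,145,466.70.
Subtracting fixed costs: EBIT = R$40,145,466.70 − R$15,498,500 = R$24,646,966.70. Interest = R$5,182,000.00.
DOL = R$40,145,466.70 ÷ R$24,646,966.70 = 1.6288; DFL = R$24,646,966.70 ÷ R$19,464,966.70 = 1.2662.
DCL = DOL × DFL = 1.6288 × 1.2662 = 2.0624.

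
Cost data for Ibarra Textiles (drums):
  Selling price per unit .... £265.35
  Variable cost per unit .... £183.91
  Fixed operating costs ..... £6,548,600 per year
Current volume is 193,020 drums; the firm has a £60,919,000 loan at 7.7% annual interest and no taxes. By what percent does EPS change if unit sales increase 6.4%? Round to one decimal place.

+22.5%

Total contribution margin = 193,020 × £81.44 = £15,719,548.80.
EBIT = £15,719,548.80 − £6,548,600 = £9,170,948.80.
Interest = £4,690,763.00, so EBIT − I = £4,480,185.80.
Degree of combined leverage = contribution ÷ (EBIT − I) = £15,719,548.80 ÷ £4,480,185.80 = 3.5087.
%ΔEPS = DCL × %ΔSales = 3.5087 × +6.4% = +22.5%.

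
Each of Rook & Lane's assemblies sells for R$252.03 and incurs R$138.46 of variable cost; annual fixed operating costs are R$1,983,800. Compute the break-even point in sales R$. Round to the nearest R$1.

R$4,402,370

Contribution margin per unit = R$252.03 − R$138.46 = R$113.57, a CM ratio of R$113.57 ÷ R$252.03 = 0.4506.
Break-even revenue = fixed costs × price ÷ CM = R$1,983,800 × R$252.03 ÷ R$113.57 = R$4,402,370.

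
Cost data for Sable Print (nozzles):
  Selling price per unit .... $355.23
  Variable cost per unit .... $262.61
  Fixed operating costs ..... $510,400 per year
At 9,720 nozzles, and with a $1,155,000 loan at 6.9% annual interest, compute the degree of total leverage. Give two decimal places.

Contribution at this volume is 9,720 × $92.62 = $900,266.40.
EBIT = $900,266.40 − $510,400 = $389,866.40. Interest = $79,695.00, so EBIT − I = $310,171.40.
DCL = contribution ÷ (EBIT − I) = $900,266.40 ÷ $310,171.40 = 2.9025.

2.90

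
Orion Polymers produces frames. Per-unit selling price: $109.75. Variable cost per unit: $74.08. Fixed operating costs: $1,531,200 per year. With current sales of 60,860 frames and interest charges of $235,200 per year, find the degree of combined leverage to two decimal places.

5.37

At 60,860 units, contribution = 60,860 × $35.67 = $2,170,876.20.
EBIT = $2,170,876.20 − $1,531,200 = $639,676.20. Interest = $235,200.00, so EBIT − I = $404,476.20.
DCL = contribution ÷ (EBIT − I) = $2,170,876.20 ÷ $404,476.20 = 5.3671.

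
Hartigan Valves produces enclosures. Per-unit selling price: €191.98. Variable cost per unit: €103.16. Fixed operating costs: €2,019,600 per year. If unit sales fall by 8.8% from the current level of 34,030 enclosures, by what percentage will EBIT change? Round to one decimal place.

Contribution at this volume is 34,030 × €88.82 = €3,022,544.60.
EBIT = €3,022,544.60 − €2,019,600 = €1,002,944.60.
DOL = contribution ÷ EBIT = €3,022,544.60 ÷ €1,002,944.60 = 3.0137.
So EBIT moves 3.0137 × (-8.8%) = -26.5%.

-26.5%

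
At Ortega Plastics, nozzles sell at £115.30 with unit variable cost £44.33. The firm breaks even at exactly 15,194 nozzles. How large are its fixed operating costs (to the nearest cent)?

Each unit contributes £115.30 − £44.33 = £70.97.
Since BE = FC / CM, FC = 15,194 × £70.97 = £1,078,318.18.

£1,078,318.18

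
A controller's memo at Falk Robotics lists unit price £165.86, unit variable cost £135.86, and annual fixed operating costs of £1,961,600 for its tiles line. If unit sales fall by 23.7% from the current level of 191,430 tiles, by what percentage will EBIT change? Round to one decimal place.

-36.0%

Contribution at this volume is 191,430 × £30.00 = £5,742,900.00.
Subtracting fixed costs: EBIT = £5,742,900.00 − £1,961,600 = £3,781,300.00.
Degree of operating leverage = £5,742,900.00 / £3,781,300.00 = 1.5188.
%ΔEBIT = DOL × %ΔSales = 1.5188 × -23.7% = -36.0%.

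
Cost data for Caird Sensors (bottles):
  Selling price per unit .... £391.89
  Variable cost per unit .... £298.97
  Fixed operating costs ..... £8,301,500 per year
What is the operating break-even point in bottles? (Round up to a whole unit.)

89,341 bottles

Unit CM = price − variable cost = £391.89 − £298.97 = £92.92.
Units to break even: £8,301,500 ÷ £92.92 = 89,340.29, rounded up to 89,341.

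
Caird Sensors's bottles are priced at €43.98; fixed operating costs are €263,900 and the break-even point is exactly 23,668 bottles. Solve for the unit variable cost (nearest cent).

€32.83

Contribution per unit must be FC / Q = €263,900 / 23,668 = €11.1501.
Variable cost per unit = €43.98 − €11.1501 = €32.83.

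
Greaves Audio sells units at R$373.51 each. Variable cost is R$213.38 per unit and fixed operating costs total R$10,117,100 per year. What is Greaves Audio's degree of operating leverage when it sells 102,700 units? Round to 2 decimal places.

2.60

Total contribution margin = 102,700 × R$160.13 = R$16,445,351.00.
EBIT = R$16,445,351.00 − R$10,117,100 = R$6,328,251.00.
DOL = contribution ÷ EBIT = R$16,445,351.00 ÷ R$6,328,251.00 = 2.5987.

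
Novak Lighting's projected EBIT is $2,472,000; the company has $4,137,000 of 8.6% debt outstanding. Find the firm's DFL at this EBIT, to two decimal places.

1.17

Interest = $355,782.00.
DFL = EBIT ÷ (EBIT − I) = $2,472,000 ÷ ($2,472,000 − $355,782.00) = $2,472,000 ÷ $2,116,218.00 = 1.1681.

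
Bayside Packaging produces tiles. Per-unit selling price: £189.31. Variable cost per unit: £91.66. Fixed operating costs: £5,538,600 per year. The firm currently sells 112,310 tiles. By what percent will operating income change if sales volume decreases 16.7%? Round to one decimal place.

-33.7%

Total contribution margin = 112,310 × £97.65 = £10,967,071.50.
Operating income = contribution − fixed costs = £10,967,071.50 − £5,538,600 = £5,428,471.50.
DOL = contribution ÷ EBIT = £10,967,071.50 ÷ £5,428,471.50 = 2.0203.
So EBIT moves 2.0203 × (-16.7%) = -33.7%.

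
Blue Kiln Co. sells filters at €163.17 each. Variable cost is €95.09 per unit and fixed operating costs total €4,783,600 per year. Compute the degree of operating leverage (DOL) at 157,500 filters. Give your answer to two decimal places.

1.81

Contribution at this volume is 157,500 × €68.08 = €10,722,600.00.
Operating income = contribution − fixed costs = €10,722,600.00 − €4,783,600 = €5,939,000.00.
DOL = contribution ÷ EBIT = €10,722,600.00 ÷ €5,939,000.00 = 1.8055.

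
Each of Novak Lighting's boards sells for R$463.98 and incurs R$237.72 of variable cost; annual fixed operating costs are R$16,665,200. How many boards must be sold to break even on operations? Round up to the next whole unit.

Unit CM = price − variable cost = R$463.98 − R$237.72 = R$226.26.
Break-even Q = R$16,665,200 / R$226.26 = 73,655.09 → 73,656 boards.

73,656 boards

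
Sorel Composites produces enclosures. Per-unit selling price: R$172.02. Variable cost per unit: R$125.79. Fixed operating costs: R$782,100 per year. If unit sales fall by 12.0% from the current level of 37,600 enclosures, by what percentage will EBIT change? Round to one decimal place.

-21.8%

Contribution at this volume is 37,600 × R$46.23 = R$1,738,248.00.
EBIT = R$1,738,248.00 − R$782,100 = R$956,148.00.
Degree of operating leverage = R$1,738,248.00 / R$956,148.00 = 1.8180.
%ΔEBIT = DOL × %ΔSales = 1.8180 × -12.0% = -21.8%.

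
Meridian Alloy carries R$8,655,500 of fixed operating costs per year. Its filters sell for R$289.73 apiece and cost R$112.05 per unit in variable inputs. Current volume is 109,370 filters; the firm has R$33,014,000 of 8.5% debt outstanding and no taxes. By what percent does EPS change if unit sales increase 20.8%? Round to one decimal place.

+50.7%

Contribution at this volume is 109,370 × R$177.68 = R$19,432,861.60.
EBIT = R$19,432,861.60 − R$8,655,500 = R$10,777,361.60.
After interest of R$2,806,190.00, pre-tax earnings = R$7,971,171.60.
DCL = total CM / (EBIT − I) = R$19,432,861.60 / R$7,971,171.60 = 2.4379.
EPS therefore changes by 2.4379 × (+20.8%) = +50.7%.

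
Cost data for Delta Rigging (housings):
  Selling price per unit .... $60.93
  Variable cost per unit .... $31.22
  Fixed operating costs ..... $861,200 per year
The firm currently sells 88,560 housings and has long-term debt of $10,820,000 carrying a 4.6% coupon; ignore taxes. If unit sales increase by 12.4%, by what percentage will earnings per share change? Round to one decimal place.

Total contribution margin = 88,560 × $29.71 = $2,631,117.60.
Subtracting fixed costs: EBIT = $2,631,117.60 − $861,200 = $1,769,917.60.
Interest = $497,720.00, so EBIT − I = $1,272,197.60.
Degree of combined leverage = contribution ÷ (EBIT − I) = $2,631,117.60 ÷ $1,272,197.60 = 2.0682.
%ΔEPS = DCL × %ΔSales = 2.0682 × +12.4% = +25.6%.

+25.6%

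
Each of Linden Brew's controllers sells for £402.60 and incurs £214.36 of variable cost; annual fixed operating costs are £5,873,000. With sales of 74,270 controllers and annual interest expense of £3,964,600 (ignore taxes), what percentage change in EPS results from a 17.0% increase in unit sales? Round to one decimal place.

At 74,270 units, contribution = 74,270 × £188.24 = £13,980,584.80.
EBIT = £13,980,584.80 − £5,873,000 = £8,107,584.80.
Interest = £3,964,600.00, so EBIT − I = £4,142,984.80.
Degree of combined leverage = contribution ÷ (EBIT − I) = £13,980,584.80 ÷ £4,142,984.80 = 3.3745.
%ΔEPS = DCL × %ΔSales = 3.3745 × +17.0% = +57.4%.

+57.4%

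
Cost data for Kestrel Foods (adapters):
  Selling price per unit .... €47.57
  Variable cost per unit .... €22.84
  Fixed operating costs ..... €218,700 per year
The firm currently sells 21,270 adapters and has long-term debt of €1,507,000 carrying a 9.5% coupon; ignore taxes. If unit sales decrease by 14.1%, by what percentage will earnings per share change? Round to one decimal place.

Total contribution margin = 21,270 × €24.73 = €526,007.10.
EBIT = €526,007.10 − €218,700 = €307,307.10.
After interest of €143,165.00, pre-tax earnings = €164,142.10.
Degree of combined leverage = contribution ÷ (EBIT − I) = €526,007.10 ÷ €164,142.10 = 3.2046.
%ΔEPS = DCL × %ΔSales = 3.2046 × -14.1% = -45.2%.

-45.2%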